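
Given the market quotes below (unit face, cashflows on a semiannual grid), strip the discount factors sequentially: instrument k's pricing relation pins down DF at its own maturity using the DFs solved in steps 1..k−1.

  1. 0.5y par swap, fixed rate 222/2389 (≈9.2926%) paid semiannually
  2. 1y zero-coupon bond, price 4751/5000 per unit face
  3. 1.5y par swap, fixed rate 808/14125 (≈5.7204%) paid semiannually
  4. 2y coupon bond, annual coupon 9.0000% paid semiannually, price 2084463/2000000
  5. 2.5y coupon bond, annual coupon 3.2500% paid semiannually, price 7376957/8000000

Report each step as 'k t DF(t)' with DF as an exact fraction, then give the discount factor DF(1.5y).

1 1/2 2389/2500
2 1 4751/5000
3 3/2 1149/1250
4 2 8757/10000
5 5/2 4241/5000
DF(1.5y) = 1149/1250 ≈ 0.919200

step 1 [0.5y] swap r/2=111/2389: DF=(1 − 111/2389·(0))/(1+111/2389) = 2389/2500 ≈ 0.955600
step 2 [1y] zero: DF = P = 4751/5000 ≈ 0.950200
step 3 [1.5y] swap r/2=404/14125: DF=(1 − 404/14125·(0.955600+0.950200))/(1+404/14125) = 1149/1250 ≈ 0.919200
step 4 [2y] bond c/2=9/200: DF=(2084463/2000000 − 9/200·(0.955600+0.950200+0.919200))/(1+9/200) = 8757/10000 ≈ 0.875700
step 5 [2.5y] bond c/2=13/800: DF=(7376957/8000000 − 13/800·(0.955600+0.950200+0.919200+0.875700))/(1+13/800) = 4241/5000 ≈ 0.848200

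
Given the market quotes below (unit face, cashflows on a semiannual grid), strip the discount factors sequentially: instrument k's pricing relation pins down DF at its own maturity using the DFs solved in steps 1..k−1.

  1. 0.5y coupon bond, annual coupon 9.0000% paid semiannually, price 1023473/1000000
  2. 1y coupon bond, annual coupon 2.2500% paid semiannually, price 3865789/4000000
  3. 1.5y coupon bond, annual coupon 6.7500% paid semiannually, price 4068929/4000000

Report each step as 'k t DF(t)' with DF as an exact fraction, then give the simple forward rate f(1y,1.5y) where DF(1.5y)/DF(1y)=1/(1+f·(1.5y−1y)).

1 1/2 4897/5000
2 1 1181/1250
3 3/2 2303/2500
f(1y,1.5y) = ((1181/1250)/(2303/2500) − 1)/(1/2) = 118/2303 ≈ 5.1238%

step 1 [0.5y] bond c/2=9/200: DF=(1023473/1000000 − 9/200·(0))/(1+9/200) = 4897/5000 ≈ 0.979400
step 2 [1y] bond c/2=9/800: DF=(3865789/4000000 − 9/800·(0.979400))/(1+9/800) = 1181/1250 ≈ 0.944800
step 3 [1.5y] bond c/2=27/800: DF=(4068929/4000000 − 27/800·(0.979400+0.944800))/(1+27/800) = 2303/2500 ≈ 0.921200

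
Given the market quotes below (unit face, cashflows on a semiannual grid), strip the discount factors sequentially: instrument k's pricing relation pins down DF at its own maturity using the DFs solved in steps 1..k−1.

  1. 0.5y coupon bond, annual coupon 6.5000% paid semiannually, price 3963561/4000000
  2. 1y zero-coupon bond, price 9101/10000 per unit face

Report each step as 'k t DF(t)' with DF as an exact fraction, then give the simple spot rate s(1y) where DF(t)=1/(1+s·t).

1 1/2 9597/10000
2 1 9101/10000
s(1y) = (1/(9101/10000) − 1)/(1) = 899/9101 ≈ 9.8780%

step 1 [0.5y] bond c/2=13/400: DF=(3963561/4000000 − 13/400·(0))/(1+13/400) = 9597/10000 ≈ 0.959700
step 2 [1y] zero: DF = P = 9101/10000 ≈ 0.910100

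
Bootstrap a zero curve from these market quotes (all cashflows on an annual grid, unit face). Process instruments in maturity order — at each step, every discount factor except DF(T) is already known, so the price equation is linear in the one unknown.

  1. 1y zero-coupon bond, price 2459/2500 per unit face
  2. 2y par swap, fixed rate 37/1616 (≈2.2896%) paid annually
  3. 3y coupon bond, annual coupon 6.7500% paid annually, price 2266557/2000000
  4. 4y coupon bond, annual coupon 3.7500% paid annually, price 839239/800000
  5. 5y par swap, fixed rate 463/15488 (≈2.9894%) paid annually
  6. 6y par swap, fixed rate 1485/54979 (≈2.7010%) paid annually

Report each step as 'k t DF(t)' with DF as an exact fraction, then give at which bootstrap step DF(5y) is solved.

step 1 [1y] zero: DF = P = 2459/2500 ≈ 0.983600
step 2 [2y] swap r/1=37/1616: DF=(1 − 37/1616·(0.983600))/(1+37/1616) = 2389/2500 ≈ 0.955600
step 3 [3y] bond c/1=27/400: DF=(2266557/2000000 − 27/400·(0.983600+0.955600))/(1+27/400) = 939/1000 ≈ 0.939000
step 4 [4y] bond c/1=3/80: DF=(839239/800000 − 3/80·(0.983600+0.955600+0.939000))/(1+3/80) = 9071/10000 ≈ 0.907100
step 5 [5y] swap r/1=463/15488: DF=(1 − 463/15488·(0.983600+0.955600+0.939000+0.907100))/(1+463/15488) = 8611/10000 ≈ 0.861100
step 6 [6y] swap r/1=1485/54979: DF=(1 − 1485/54979·(0.983600+0.955600+0.939000+0.907100+0.861100))/(1+1485/54979) = 1703/2000 ≈ 0.851500

1 1 2459/2500
2 2 2389/2500
3 3 939/1000
4 4 9071/10000
5 5 8611/10000
6 6 1703/2000
DF(5y) is solved at step 5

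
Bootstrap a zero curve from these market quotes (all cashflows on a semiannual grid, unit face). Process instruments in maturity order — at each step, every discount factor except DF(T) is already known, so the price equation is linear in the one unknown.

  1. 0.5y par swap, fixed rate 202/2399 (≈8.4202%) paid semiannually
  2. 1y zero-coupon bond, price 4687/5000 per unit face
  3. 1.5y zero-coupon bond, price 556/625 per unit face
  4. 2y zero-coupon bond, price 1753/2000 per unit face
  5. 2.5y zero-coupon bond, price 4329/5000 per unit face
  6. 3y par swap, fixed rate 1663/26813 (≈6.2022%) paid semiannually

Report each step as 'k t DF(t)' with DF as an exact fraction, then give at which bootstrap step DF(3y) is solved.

1 1/2 2399/2500
2 1 4687/5000
3 3/2 556/625
4 2 1753/2000
5 5/2 4329/5000
6 3 8337/10000
DF(3y) is solved at step 6

step 1 [0.5y] swap r/2=101/2399: DF=(1 − 101/2399·(0))/(1+101/2399) = 2399/2500 ≈ 0.959600
step 2 [1y] zero: DF = P = 4687/5000 ≈ 0.937400
step 3 [1.5y] zero: DF = P = 556/625 ≈ 0.889600
step 4 [2y] zero: DF = P = 1753/2000 ≈ 0.876500
step 5 [2.5y] zero: DF = P = 4329/5000 ≈ 0.865800
step 6 [3y] swap r/2=1663/53626: DF=(1 − 1663/53626·(0.959600+0.937400+0.889600+0.876500+0.865800))/(1+1663/53626) = 8337/10000 ≈ 0.833700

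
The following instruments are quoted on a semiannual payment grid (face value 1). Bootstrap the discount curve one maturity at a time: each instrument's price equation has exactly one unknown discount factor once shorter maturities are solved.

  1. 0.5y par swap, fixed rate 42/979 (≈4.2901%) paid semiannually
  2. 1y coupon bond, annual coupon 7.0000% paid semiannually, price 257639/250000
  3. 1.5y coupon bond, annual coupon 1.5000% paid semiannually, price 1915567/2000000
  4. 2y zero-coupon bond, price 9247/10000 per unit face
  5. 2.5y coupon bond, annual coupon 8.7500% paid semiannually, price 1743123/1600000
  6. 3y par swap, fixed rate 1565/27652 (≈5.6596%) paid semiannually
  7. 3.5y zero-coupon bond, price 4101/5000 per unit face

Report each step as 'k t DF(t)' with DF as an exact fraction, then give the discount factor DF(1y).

1 1/2 979/1000
2 1 4813/5000
3 3/2 4681/5000
4 2 9247/10000
5 5/2 2211/2500
6 3 1687/2000
7 7/2 4101/5000
DF(1y) = 4813/5000 ≈ 0.962600

step 1 [0.5y] swap r/2=21/979: DF=(1 − 21/979·(0))/(1+21/979) = 979/1000 ≈ 0.979000
step 2 [1y] bond c/2=7/200: DF=(257639/250000 − 7/200·(0.979000))/(1+7/200) = 4813/5000 ≈ 0.962600
step 3 [1.5y] bond c/2=3/400: DF=(1915567/2000000 − 3/400·(0.979000+0.962600))/(1+3/400) = 4681/5000 ≈ 0.936200
step 4 [2y] zero: DF = P = 9247/10000 ≈ 0.924700
step 5 [2.5y] bond c/2=7/160: DF=(1743123/1600000 − 7/160·(0.979000+0.962600+0.936200+0.924700))/(1+7/160) = 2211/2500 ≈ 0.884400
step 6 [3y] swap r/2=1565/55304: DF=(1 − 1565/55304·(0.979000+0.962600+0.936200+0.924700+0.884400))/(1+1565/55304) = 1687/2000 ≈ 0.843500
step 7 [3.5y] zero: DF = P = 4101/5000 ≈ 0.820200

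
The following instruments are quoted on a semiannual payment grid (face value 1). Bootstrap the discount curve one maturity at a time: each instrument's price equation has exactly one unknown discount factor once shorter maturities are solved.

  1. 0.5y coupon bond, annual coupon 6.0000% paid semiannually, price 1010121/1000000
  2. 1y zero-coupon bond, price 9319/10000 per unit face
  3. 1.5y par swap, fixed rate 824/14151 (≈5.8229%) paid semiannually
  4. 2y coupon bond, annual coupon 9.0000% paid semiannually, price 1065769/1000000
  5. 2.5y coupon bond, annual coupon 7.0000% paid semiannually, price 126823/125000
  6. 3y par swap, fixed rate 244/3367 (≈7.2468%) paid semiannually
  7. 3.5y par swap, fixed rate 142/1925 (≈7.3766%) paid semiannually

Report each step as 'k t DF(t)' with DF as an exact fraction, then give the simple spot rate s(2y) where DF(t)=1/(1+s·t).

step 1 [0.5y] bond c/2=3/100: DF=(1010121/1000000 − 3/100·(0))/(1+3/100) = 9807/10000 ≈ 0.980700
step 2 [1y] zero: DF = P = 9319/10000 ≈ 0.931900
step 3 [1.5y] swap r/2=412/14151: DF=(1 − 412/14151·(0.980700+0.931900))/(1+412/14151) = 1147/1250 ≈ 0.917600
step 4 [2y] bond c/2=9/200: DF=(1065769/1000000 − 9/200·(0.980700+0.931900+0.917600))/(1+9/200) = 449/500 ≈ 0.898000
step 5 [2.5y] bond c/2=7/200: DF=(126823/125000 − 7/200·(0.980700+0.931900+0.917600+0.898000))/(1+7/200) = 4271/5000 ≈ 0.854200
step 6 [3y] swap r/2=122/3367: DF=(1 − 122/3367·(0.980700+0.931900+0.917600+0.898000+0.854200))/(1+122/3367) = 503/625 ≈ 0.804800
step 7 [3.5y] swap r/2=71/1925: DF=(1 − 71/1925·(0.980700+0.931900+0.917600+0.898000+0.854200+0.804800))/(1+71/1925) = 483/625 ≈ 0.772800

1 1/2 9807/10000
2 1 9319/10000
3 3/2 1147/1250
4 2 449/500
5 5/2 4271/5000
6 3 503/625
7 7/2 483/625
s(2y) = (1/(449/500) − 1)/(2) = 51/898 ≈ 5.6793%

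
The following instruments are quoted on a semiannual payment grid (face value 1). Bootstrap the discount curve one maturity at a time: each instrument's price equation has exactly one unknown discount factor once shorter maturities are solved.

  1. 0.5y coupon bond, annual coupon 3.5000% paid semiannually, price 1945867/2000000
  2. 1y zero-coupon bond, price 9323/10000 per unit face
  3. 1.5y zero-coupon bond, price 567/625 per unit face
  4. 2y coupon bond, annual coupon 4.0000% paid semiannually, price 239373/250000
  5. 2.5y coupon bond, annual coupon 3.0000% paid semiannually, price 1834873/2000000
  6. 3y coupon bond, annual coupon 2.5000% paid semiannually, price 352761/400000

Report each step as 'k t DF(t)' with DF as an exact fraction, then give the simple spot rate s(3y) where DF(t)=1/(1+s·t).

1 1/2 4781/5000
2 1 9323/10000
3 3/2 567/625
4 2 8839/10000
5 5/2 1699/2000
6 3 8151/10000
s(3y) = (1/(8151/10000) − 1)/(3) = 1849/24453 ≈ 7.5614%

step 1 [0.5y] bond c/2=7/400: DF=(1945867/2000000 − 7/400·(0))/(1+7/400) = 4781/5000 ≈ 0.956200
step 2 [1y] zero: DF = P = 9323/10000 ≈ 0.932300
step 3 [1.5y] zero: DF = P = 567/625 ≈ 0.907200
step 4 [2y] bond c/2=1/50: DF=(239373/250000 − 1/50·(0.956200+0.932300+0.907200))/(1+1/50) = 8839/10000 ≈ 0.883900
step 5 [2.5y] bond c/2=3/200: DF=(1834873/2000000 − 3/200·(0.956200+0.932300+0.907200+0.883900))/(1+3/200) = 1699/2000 ≈ 0.849500
step 6 [3y] bond c/2=1/80: DF=(352761/400000 − 1/80·(0.956200+0.932300+0.907200+0.883900+0.849500))/(1+1/80) = 8151/10000 ≈ 0.815100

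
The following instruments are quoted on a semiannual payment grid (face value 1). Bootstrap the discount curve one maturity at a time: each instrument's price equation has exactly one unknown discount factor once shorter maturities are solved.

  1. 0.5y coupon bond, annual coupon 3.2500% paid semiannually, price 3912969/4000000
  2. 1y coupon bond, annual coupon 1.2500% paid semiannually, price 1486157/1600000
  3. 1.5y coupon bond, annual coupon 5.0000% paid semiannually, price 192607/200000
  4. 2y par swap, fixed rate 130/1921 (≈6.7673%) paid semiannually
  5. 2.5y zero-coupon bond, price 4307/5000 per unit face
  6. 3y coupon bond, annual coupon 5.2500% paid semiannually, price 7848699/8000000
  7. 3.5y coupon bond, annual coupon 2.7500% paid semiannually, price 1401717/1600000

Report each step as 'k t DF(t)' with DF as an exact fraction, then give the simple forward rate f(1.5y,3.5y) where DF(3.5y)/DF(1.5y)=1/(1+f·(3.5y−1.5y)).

step 1 [0.5y] bond c/2=13/800: DF=(3912969/4000000 − 13/800·(0))/(1+13/800) = 4813/5000 ≈ 0.962600
step 2 [1y] bond c/2=1/160: DF=(1486157/1600000 − 1/160·(0.962600))/(1+1/160) = 9171/10000 ≈ 0.917100
step 3 [1.5y] bond c/2=1/40: DF=(192607/200000 − 1/40·(0.962600+0.917100))/(1+1/40) = 8937/10000 ≈ 0.893700
step 4 [2y] swap r/2=65/1921: DF=(1 − 65/1921·(0.962600+0.917100+0.893700))/(1+65/1921) = 1753/2000 ≈ 0.876500
step 5 [2.5y] zero: DF = P = 4307/5000 ≈ 0.861400
step 6 [3y] bond c/2=21/800: DF=(7848699/8000000 − 21/800·(0.962600+0.917100+0.893700+0.876500+0.861400))/(1+21/800) = 4203/5000 ≈ 0.840600
step 7 [3.5y] bond c/2=11/800: DF=(1401717/1600000 − 11/800·(0.962600+0.917100+0.893700+0.876500+0.861400+0.840600))/(1+11/800) = 1979/2500 ≈ 0.791600

1 1/2 4813/5000
2 1 9171/10000
3 3/2 8937/10000
4 2 1753/2000
5 5/2 4307/5000
6 3 4203/5000
7 7/2 1979/2500
f(1.5y,3.5y) = ((8937/10000)/(1979/2500) − 1)/(2) = 1021/15832 ≈ 6.4490%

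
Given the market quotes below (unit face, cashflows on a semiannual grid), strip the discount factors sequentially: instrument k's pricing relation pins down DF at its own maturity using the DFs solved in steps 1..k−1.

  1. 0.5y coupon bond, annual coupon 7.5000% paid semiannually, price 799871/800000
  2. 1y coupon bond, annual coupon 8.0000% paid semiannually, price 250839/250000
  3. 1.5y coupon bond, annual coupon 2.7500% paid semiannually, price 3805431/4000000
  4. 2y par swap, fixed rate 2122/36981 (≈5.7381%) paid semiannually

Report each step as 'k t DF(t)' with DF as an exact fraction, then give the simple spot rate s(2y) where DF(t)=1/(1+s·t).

step 1 [0.5y] bond c/2=3/80: DF=(799871/800000 − 3/80·(0))/(1+3/80) = 9637/10000 ≈ 0.963700
step 2 [1y] bond c/2=1/25: DF=(250839/250000 − 1/25·(0.963700))/(1+1/25) = 9277/10000 ≈ 0.927700
step 3 [1.5y] bond c/2=11/800: DF=(3805431/4000000 − 11/800·(0.963700+0.927700))/(1+11/800) = 1141/1250 ≈ 0.912800
step 4 [2y] swap r/2=1061/36981: DF=(1 − 1061/36981·(0.963700+0.927700+0.912800))/(1+1061/36981) = 8939/10000 ≈ 0.893900

1 1/2 9637/10000
2 1 9277/10000
3 3/2 1141/1250
4 2 8939/10000
s(2y) = (1/(8939/10000) − 1)/(2) = 1061/17878 ≈ 5.9347%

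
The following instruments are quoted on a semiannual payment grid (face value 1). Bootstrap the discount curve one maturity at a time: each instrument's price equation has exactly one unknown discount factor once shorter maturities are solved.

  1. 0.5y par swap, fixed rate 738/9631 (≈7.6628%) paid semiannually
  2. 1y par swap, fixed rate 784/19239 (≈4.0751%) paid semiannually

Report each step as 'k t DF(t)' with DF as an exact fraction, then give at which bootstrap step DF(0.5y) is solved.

1 1/2 9631/10000
2 1 1201/1250
DF(0.5y) is solved at step 1

step 1 [0.5y] swap r/2=369/9631: DF=(1 − 369/9631·(0))/(1+369/9631) = 9631/10000 ≈ 0.963100
step 2 [1y] swap r/2=392/19239: DF=(1 − 392/19239·(0.963100))/(1+392/19239) = 1201/1250 ≈ 0.960800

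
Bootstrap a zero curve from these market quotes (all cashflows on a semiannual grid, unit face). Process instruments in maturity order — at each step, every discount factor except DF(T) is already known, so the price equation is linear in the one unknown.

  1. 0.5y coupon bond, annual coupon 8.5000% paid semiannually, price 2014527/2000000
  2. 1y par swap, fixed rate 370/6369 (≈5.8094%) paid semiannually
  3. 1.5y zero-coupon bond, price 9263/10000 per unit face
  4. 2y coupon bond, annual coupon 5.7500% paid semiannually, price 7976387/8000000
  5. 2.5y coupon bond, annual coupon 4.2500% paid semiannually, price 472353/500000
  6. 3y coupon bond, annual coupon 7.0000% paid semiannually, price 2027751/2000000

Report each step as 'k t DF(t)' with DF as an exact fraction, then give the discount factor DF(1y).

step 1 [0.5y] bond c/2=17/400: DF=(2014527/2000000 − 17/400·(0))/(1+17/400) = 4831/5000 ≈ 0.966200
step 2 [1y] swap r/2=185/6369: DF=(1 − 185/6369·(0.966200))/(1+185/6369) = 1889/2000 ≈ 0.944500
step 3 [1.5y] zero: DF = P = 9263/10000 ≈ 0.926300
step 4 [2y] bond c/2=23/800: DF=(7976387/8000000 − 23/800·(0.966200+0.944500+0.926300))/(1+23/800) = 8899/10000 ≈ 0.889900
step 5 [2.5y] bond c/2=17/800: DF=(472353/500000 − 17/800·(0.966200+0.944500+0.926300+0.889900))/(1+17/800) = 339/400 ≈ 0.847500
step 6 [3y] bond c/2=7/200: DF=(2027751/2000000 − 7/200·(0.966200+0.944500+0.926300+0.889900+0.847500))/(1+7/200) = 8249/10000 ≈ 0.824900

1 1/2 4831/5000
2 1 1889/2000
3 3/2 9263/10000
4 2 8899/10000
5 5/2 339/400
6 3 8249/10000
DF(1y) = 1889/2000 ≈ 0.944500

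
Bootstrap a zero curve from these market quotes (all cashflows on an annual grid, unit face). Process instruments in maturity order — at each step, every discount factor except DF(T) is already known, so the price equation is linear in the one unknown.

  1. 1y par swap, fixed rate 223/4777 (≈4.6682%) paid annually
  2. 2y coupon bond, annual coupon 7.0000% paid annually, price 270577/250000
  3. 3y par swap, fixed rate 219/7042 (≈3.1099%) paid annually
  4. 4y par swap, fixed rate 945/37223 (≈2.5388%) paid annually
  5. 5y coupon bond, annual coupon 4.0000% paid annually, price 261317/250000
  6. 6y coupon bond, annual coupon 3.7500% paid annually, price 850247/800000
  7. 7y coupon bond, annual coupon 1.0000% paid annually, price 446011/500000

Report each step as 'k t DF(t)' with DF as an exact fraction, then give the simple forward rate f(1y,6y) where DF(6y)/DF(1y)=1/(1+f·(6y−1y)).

1 1 4777/5000
2 2 949/1000
3 3 2281/2500
4 4 1811/2000
5 5 8619/10000
6 6 8587/10000
7 7 8293/10000
f(1y,6y) = ((4777/5000)/(8587/10000) − 1)/(5) = 967/42935 ≈ 2.2522%

step 1 [1y] swap r/1=223/4777: DF=(1 − 223/4777·(0))/(1+223/4777) = 4777/5000 ≈ 0.955400
step 2 [2y] bond c/1=7/100: DF=(270577/250000 − 7/100·(0.955400))/(1+7/100) = 949/1000 ≈ 0.949000
step 3 [3y] swap r/1=219/7042: DF=(1 − 219/7042·(0.955400+0.949000))/(1+219/7042) = 2281/2500 ≈ 0.912400
step 4 [4y] swap r/1=945/37223: DF=(1 − 945/37223·(0.955400+0.949000+0.912400))/(1+945/37223) = 1811/2000 ≈ 0.905500
step 5 [5y] bond c/1=1/25: DF=(261317/250000 − 1/25·(0.955400+0.949000+0.912400+0.905500))/(1+1/25) = 8619/10000 ≈ 0.861900
step 6 [6y] bond c/1=3/80: DF=(850247/800000 − 3/80·(0.955400+0.949000+0.912400+0.905500+0.861900))/(1+3/80) = 8587/10000 ≈ 0.858700
step 7 [7y] bond c/1=1/100: DF=(446011/500000 − 1/100·(0.955400+0.949000+0.912400+0.905500+0.861900+0.858700))/(1+1/100) = 8293/10000 ≈ 0.829300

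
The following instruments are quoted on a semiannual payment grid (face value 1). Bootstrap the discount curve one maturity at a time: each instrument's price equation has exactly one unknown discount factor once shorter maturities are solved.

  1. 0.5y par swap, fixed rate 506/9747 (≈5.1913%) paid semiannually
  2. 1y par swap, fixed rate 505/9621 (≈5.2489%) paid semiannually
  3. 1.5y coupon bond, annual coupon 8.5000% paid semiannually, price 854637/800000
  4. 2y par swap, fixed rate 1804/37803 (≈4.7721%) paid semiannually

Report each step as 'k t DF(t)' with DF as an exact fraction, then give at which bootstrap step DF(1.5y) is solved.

step 1 [0.5y] swap r/2=253/9747: DF=(1 − 253/9747·(0))/(1+253/9747) = 9747/10000 ≈ 0.974700
step 2 [1y] swap r/2=505/19242: DF=(1 − 505/19242·(0.974700))/(1+505/19242) = 1899/2000 ≈ 0.949500
step 3 [1.5y] bond c/2=17/400: DF=(854637/800000 − 17/400·(0.974700+0.949500))/(1+17/400) = 9463/10000 ≈ 0.946300
step 4 [2y] swap r/2=902/37803: DF=(1 − 902/37803·(0.974700+0.949500+0.946300))/(1+902/37803) = 4549/5000 ≈ 0.909800

1 1/2 9747/10000
2 1 1899/2000
3 3/2 9463/10000
4 2 4549/5000
DF(1.5y) is solved at step 3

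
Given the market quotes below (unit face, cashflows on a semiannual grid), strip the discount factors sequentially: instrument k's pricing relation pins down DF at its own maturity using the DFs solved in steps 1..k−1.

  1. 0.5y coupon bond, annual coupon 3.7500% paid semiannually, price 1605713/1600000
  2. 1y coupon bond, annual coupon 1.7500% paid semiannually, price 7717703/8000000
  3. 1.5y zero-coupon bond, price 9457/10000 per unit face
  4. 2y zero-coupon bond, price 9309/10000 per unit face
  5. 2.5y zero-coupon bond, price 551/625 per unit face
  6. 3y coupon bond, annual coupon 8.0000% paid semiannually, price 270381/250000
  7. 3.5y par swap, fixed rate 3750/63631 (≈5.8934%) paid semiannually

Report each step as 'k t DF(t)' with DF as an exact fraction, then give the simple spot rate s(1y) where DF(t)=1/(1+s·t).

step 1 [0.5y] bond c/2=3/160: DF=(1605713/1600000 − 3/160·(0))/(1+3/160) = 9851/10000 ≈ 0.985100
step 2 [1y] bond c/2=7/800: DF=(7717703/8000000 − 7/800·(0.985100))/(1+7/800) = 4739/5000 ≈ 0.947800
step 3 [1.5y] zero: DF = P = 9457/10000 ≈ 0.945700
step 4 [2y] zero: DF = P = 9309/10000 ≈ 0.930900
step 5 [2.5y] zero: DF = P = 551/625 ≈ 0.881600
step 6 [3y] bond c/2=1/25: DF=(270381/250000 − 1/25·(0.985100+0.947800+0.945700+0.930900+0.881600))/(1+1/25) = 1719/2000 ≈ 0.859500
step 7 [3.5y] swap r/2=1875/63631: DF=(1 − 1875/63631·(0.985100+0.947800+0.945700+0.930900+0.881600+0.859500))/(1+1875/63631) = 13/16 ≈ 0.812500

1 1/2 9851/10000
2 1 4739/5000
3 3/2 9457/10000
4 2 9309/10000
5 5/2 551/625
6 3 1719/2000
7 7/2 13/16
s(1y) = (1/(4739/5000) − 1)/(1) = 261/4739 ≈ 5.5075%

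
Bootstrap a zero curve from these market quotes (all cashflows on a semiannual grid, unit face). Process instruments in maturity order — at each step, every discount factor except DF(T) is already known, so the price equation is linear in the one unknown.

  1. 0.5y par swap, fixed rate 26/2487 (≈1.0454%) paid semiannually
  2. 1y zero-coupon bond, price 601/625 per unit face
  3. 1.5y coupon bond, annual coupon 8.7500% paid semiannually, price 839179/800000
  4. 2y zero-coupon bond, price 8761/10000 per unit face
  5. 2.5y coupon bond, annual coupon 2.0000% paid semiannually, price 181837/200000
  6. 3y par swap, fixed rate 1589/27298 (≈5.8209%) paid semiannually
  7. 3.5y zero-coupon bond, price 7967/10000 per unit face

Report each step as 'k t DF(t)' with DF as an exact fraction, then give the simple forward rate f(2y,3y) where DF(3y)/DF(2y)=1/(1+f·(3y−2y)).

step 1 [0.5y] swap r/2=13/2487: DF=(1 − 13/2487·(0))/(1+13/2487) = 2487/2500 ≈ 0.994800
step 2 [1y] zero: DF = P = 601/625 ≈ 0.961600
step 3 [1.5y] bond c/2=7/160: DF=(839179/800000 − 7/160·(0.994800+0.961600))/(1+7/160) = 923/1000 ≈ 0.923000
step 4 [2y] zero: DF = P = 8761/10000 ≈ 0.876100
step 5 [2.5y] bond c/2=1/100: DF=(181837/200000 − 1/100·(0.994800+0.961600+0.923000+0.876100))/(1+1/100) = 863/1000 ≈ 0.863000
step 6 [3y] swap r/2=1589/54596: DF=(1 − 1589/54596·(0.994800+0.961600+0.923000+0.876100+0.863000))/(1+1589/54596) = 8411/10000 ≈ 0.841100
step 7 [3.5y] zero: DF = P = 7967/10000 ≈ 0.796700

1 1/2 2487/2500
2 1 601/625
3 3/2 923/1000
4 2 8761/10000
5 5/2 863/1000
6 3 8411/10000
7 7/2 7967/10000
f(2y,3y) = ((8761/10000)/(8411/10000) − 1)/(1) = 350/8411 ≈ 4.1612%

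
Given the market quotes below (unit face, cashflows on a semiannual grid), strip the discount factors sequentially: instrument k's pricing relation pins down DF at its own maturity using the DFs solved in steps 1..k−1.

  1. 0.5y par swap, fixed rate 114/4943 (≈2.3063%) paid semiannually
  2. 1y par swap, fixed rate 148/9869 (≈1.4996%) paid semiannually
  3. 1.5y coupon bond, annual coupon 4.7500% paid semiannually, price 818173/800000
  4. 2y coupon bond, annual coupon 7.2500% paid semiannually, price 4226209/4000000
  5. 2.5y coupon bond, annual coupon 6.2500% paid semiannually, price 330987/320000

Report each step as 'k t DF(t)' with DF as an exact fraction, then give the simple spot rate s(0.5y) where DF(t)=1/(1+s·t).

1 1/2 4943/5000
2 1 2463/2500
3 3/2 2383/2500
4 2 2293/2500
5 5/2 1773/2000
s(0.5y) = (1/(4943/5000) − 1)/(1/2) = 114/4943 ≈ 2.3063%

step 1 [0.5y] swap r/2=57/4943: DF=(1 − 57/4943·(0))/(1+57/4943) = 4943/5000 ≈ 0.988600
step 2 [1y] swap r/2=74/9869: DF=(1 − 74/9869·(0.988600))/(1+74/9869) = 2463/2500 ≈ 0.985200
step 3 [1.5y] bond c/2=19/800: DF=(818173/800000 − 19/800·(0.988600+0.985200))/(1+19/800) = 2383/2500 ≈ 0.953200
step 4 [2y] bond c/2=29/800: DF=(4226209/4000000 − 29/800·(0.988600+0.985200+0.953200))/(1+29/800) = 2293/2500 ≈ 0.917200
step 5 [2.5y] bond c/2=1/32: DF=(330987/320000 − 1/32·(0.988600+0.985200+0.953200+0.917200))/(1+1/32) = 1773/2000 ≈ 0.886500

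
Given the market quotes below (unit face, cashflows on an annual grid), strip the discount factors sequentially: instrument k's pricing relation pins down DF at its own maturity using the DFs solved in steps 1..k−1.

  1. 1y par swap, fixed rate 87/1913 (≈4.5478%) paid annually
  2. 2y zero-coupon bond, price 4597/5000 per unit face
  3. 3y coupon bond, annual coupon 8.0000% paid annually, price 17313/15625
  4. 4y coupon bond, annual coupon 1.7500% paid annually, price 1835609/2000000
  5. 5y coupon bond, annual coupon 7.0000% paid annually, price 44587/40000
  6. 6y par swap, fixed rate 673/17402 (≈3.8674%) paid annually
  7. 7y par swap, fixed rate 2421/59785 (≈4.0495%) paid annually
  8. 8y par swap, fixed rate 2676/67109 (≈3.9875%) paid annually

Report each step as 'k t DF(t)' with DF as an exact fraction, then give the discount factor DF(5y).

step 1 [1y] swap r/1=87/1913: DF=(1 − 87/1913·(0))/(1+87/1913) = 1913/2000 ≈ 0.956500
step 2 [2y] zero: DF = P = 4597/5000 ≈ 0.919400
step 3 [3y] bond c/1=2/25: DF=(17313/15625 − 2/25·(0.956500+0.919400))/(1+2/25) = 887/1000 ≈ 0.887000
step 4 [4y] bond c/1=7/400: DF=(1835609/2000000 − 7/400·(0.956500+0.919400+0.887000))/(1+7/400) = 1709/2000 ≈ 0.854500
step 5 [5y] bond c/1=7/100: DF=(44587/40000 − 7/100·(0.956500+0.919400+0.887000+0.854500))/(1+7/100) = 8051/10000 ≈ 0.805100
step 6 [6y] swap r/1=673/17402: DF=(1 − 673/17402·(0.956500+0.919400+0.887000+0.854500+0.805100))/(1+673/17402) = 7981/10000 ≈ 0.798100
step 7 [7y] swap r/1=2421/59785: DF=(1 − 2421/59785·(0.956500+0.919400+0.887000+0.854500+0.805100+0.798100))/(1+2421/59785) = 7579/10000 ≈ 0.757900
step 8 [8y] swap r/1=2676/67109: DF=(1 − 2676/67109·(0.956500+0.919400+0.887000+0.854500+0.805100+0.798100+0.757900))/(1+2676/67109) = 1831/2500 ≈ 0.732400

1 1 1913/2000
2 2 4597/5000
3 3 887/1000
4 4 1709/2000
5 5 8051/10000
6 6 7981/10000
7 7 7579/10000
8 8 1831/2500
DF(5y) = 8051/10000 ≈ 0.805100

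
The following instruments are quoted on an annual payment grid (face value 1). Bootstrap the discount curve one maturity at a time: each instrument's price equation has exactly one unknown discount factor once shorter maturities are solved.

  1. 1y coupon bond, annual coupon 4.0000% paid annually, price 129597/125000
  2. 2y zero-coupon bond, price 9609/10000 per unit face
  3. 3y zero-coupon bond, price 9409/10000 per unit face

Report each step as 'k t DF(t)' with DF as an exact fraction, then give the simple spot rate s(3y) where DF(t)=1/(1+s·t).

1 1 9969/10000
2 2 9609/10000
3 3 9409/10000
s(3y) = (1/(9409/10000) − 1)/(3) = 197/9409 ≈ 2.0937%

step 1 [1y] bond c/1=1/25: DF=(129597/125000 − 1/25·(0))/(1+1/25) = 9969/10000 ≈ 0.996900
step 2 [2y] zero: DF = P = 9609/10000 ≈ 0.960900
step 3 [3y] zero: DF = P = 9409/10000 ≈ 0.940900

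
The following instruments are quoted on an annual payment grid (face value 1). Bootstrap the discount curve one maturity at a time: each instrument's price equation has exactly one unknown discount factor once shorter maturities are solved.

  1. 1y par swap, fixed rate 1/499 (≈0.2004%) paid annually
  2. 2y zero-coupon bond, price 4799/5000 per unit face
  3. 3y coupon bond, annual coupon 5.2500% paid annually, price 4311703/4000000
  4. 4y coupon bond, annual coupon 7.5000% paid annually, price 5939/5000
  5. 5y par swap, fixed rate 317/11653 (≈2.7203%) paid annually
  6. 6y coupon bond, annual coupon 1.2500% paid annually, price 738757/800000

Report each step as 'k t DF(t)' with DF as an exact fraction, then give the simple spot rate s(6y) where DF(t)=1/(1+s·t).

step 1 [1y] swap r/1=1/499: DF=(1 − 1/499·(0))/(1+1/499) = 499/500 ≈ 0.998000
step 2 [2y] zero: DF = P = 4799/5000 ≈ 0.959800
step 3 [3y] bond c/1=21/400: DF=(4311703/4000000 − 21/400·(0.998000+0.959800))/(1+21/400) = 1853/2000 ≈ 0.926500
step 4 [4y] bond c/1=3/40: DF=(5939/5000 − 3/40·(0.998000+0.959800+0.926500))/(1+3/40) = 9037/10000 ≈ 0.903700
step 5 [5y] swap r/1=317/11653: DF=(1 − 317/11653·(0.998000+0.959800+0.926500+0.903700))/(1+317/11653) = 2183/2500 ≈ 0.873200
step 6 [6y] bond c/1=1/80: DF=(738757/800000 − 1/80·(0.998000+0.959800+0.926500+0.903700+0.873200))/(1+1/80) = 1709/2000 ≈ 0.854500

1 1 499/500
2 2 4799/5000
3 3 1853/2000
4 4 9037/10000
5 5 2183/2500
6 6 1709/2000
s(6y) = (1/(1709/2000) − 1)/(6) = 97/3418 ≈ 2.8379%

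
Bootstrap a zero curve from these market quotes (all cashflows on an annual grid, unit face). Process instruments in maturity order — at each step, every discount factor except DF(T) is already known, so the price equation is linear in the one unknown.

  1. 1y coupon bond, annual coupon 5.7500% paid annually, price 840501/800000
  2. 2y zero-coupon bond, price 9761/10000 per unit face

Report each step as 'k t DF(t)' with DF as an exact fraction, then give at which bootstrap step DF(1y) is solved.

1 1 1987/2000
2 2 9761/10000
DF(1y) is solved at step 1

step 1 [1y] bond c/1=23/400: DF=(840501/800000 − 23/400·(0))/(1+23/400) = 1987/2000 ≈ 0.993500
step 2 [2y] zero: DF = P = 9761/10000 ≈ 0.976100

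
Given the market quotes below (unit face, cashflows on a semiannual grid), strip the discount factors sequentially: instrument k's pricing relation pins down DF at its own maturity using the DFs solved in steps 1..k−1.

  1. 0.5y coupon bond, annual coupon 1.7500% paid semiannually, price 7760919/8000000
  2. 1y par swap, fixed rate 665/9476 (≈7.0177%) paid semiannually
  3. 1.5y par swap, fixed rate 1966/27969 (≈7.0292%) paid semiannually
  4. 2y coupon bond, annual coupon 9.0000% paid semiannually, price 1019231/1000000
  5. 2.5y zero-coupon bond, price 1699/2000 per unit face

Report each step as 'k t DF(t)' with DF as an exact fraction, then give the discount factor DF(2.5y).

step 1 [0.5y] bond c/2=7/800: DF=(7760919/8000000 − 7/800·(0))/(1+7/800) = 9617/10000 ≈ 0.961700
step 2 [1y] swap r/2=665/18952: DF=(1 − 665/18952·(0.961700))/(1+665/18952) = 1867/2000 ≈ 0.933500
step 3 [1.5y] swap r/2=983/27969: DF=(1 − 983/27969·(0.961700+0.933500))/(1+983/27969) = 9017/10000 ≈ 0.901700
step 4 [2y] bond c/2=9/200: DF=(1019231/1000000 − 9/200·(0.961700+0.933500+0.901700))/(1+9/200) = 8549/10000 ≈ 0.854900
step 5 [2.5y] zero: DF = P = 1699/2000 ≈ 0.849500

1 1/2 9617/10000
2 1 1867/2000
3 3/2 9017/10000
4 2 8549/10000
5 5/2 1699/2000
DF(2.5y) = 1699/2000 ≈ 0.849500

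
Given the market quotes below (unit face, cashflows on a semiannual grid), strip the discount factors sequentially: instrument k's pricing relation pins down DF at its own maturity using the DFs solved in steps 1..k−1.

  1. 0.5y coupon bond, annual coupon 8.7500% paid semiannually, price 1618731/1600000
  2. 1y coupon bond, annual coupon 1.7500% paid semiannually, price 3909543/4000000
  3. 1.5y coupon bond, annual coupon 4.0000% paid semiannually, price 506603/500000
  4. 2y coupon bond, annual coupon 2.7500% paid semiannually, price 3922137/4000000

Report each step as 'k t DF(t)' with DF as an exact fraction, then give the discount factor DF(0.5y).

1 1/2 9693/10000
2 1 1921/2000
3 3/2 1911/2000
4 2 9281/10000
DF(0.5y) = 9693/10000 ≈ 0.969300

step 1 [0.5y] bond c/2=7/160: DF=(1618731/1600000 − 7/160·(0))/(1+7/160) = 9693/10000 ≈ 0.969300
step 2 [1y] bond c/2=7/800: DF=(3909543/4000000 − 7/800·(0.969300))/(1+7/800) = 1921/2000 ≈ 0.960500
step 3 [1.5y] bond c/2=1/50: DF=(506603/500000 − 1/50·(0.969300+0.960500))/(1+1/50) = 1911/2000 ≈ 0.955500
step 4 [2y] bond c/2=11/800: DF=(3922137/4000000 − 11/800·(0.969300+0.960500+0.955500))/(1+11/800) = 9281/10000 ≈ 0.928100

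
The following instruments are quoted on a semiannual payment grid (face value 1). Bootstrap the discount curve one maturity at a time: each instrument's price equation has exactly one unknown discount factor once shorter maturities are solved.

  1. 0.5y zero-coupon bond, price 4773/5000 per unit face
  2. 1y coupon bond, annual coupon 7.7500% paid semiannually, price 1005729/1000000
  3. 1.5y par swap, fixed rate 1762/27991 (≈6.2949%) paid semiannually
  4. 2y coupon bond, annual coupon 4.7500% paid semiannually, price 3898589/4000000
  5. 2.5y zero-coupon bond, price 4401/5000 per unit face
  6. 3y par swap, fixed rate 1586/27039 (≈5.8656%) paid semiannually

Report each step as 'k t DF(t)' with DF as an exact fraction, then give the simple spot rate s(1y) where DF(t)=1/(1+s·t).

1 1/2 4773/5000
2 1 4663/5000
3 3/2 9119/10000
4 2 8871/10000
5 5/2 4401/5000
6 3 4207/5000
s(1y) = (1/(4663/5000) − 1)/(1) = 337/4663 ≈ 7.2271%

step 1 [0.5y] zero: DF = P = 4773/5000 ≈ 0.954600
step 2 [1y] bond c/2=31/800: DF=(1005729/1000000 − 31/800·(0.954600))/(1+31/800) = 4663/5000 ≈ 0.932600
step 3 [1.5y] swap r/2=881/27991: DF=(1 − 881/27991·(0.954600+0.932600))/(1+881/27991) = 9119/10000 ≈ 0.911900
step 4 [2y] bond c/2=19/800: DF=(3898589/4000000 − 19/800·(0.954600+0.932600+0.911900))/(1+19/800) = 8871/10000 ≈ 0.887100
step 5 [2.5y] zero: DF = P = 4401/5000 ≈ 0.880200
step 6 [3y] swap r/2=793/27039: DF=(1 − 793/27039·(0.954600+0.932600+0.911900+0.887100+0.880200))/(1+793/27039) = 4207/5000 ≈ 0.841400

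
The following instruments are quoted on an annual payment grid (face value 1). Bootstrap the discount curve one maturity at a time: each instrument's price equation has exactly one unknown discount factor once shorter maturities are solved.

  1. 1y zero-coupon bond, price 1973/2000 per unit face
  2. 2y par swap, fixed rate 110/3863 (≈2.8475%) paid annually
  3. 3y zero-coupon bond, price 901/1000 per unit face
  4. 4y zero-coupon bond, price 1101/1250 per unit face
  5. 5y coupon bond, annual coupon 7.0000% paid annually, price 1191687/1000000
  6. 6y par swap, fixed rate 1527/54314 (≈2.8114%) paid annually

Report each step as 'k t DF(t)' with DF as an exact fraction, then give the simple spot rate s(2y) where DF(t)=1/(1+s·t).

1 1 1973/2000
2 2 189/200
3 3 901/1000
4 4 1101/1250
5 5 2177/2500
6 6 8473/10000
s(2y) = (1/(189/200) − 1)/(2) = 11/378 ≈ 2.9101%

step 1 [1y] zero: DF = P = 1973/2000 ≈ 0.986500
step 2 [2y] swap r/1=110/3863: DF=(1 − 110/3863·(0.986500))/(1+110/3863) = 189/200 ≈ 0.945000
step 3 [3y] zero: DF = P = 901/1000 ≈ 0.901000
step 4 [4y] zero: DF = P = 1101/1250 ≈ 0.880800
step 5 [5y] bond c/1=7/100: DF=(1191687/1000000 − 7/100·(0.986500+0.945000+0.901000+0.880800))/(1+7/100) = 2177/2500 ≈ 0.870800
step 6 [6y] swap r/1=1527/54314: DF=(1 − 1527/54314·(0.986500+0.945000+0.901000+0.880800+0.870800))/(1+1527/54314) = 8473/10000 ≈ 0.847300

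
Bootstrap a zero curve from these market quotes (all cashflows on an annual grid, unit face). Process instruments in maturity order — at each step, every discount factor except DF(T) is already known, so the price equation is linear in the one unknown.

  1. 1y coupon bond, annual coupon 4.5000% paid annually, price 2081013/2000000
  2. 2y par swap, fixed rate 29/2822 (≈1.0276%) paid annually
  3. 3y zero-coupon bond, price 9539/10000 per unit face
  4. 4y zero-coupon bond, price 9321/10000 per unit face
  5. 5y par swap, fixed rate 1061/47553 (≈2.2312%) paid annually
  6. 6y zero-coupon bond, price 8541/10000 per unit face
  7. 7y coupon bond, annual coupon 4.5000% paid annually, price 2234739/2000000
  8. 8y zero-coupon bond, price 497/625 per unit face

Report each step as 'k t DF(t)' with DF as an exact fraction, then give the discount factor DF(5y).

1 1 9957/10000
2 2 9797/10000
3 3 9539/10000
4 4 9321/10000
5 5 8939/10000
6 6 8541/10000
7 7 8277/10000
8 8 497/625
DF(5y) = 8939/10000 ≈ 0.893900

step 1 [1y] bond c/1=9/200: DF=(2081013/2000000 − 9/200·(0))/(1+9/200) = 9957/10000 ≈ 0.995700
step 2 [2y] swap r/1=29/2822: DF=(1 − 29/2822·(0.995700))/(1+29/2822) = 9797/10000 ≈ 0.979700
step 3 [3y] zero: DF = P = 9539/10000 ≈ 0.953900
step 4 [4y] zero: DF = P = 9321/10000 ≈ 0.932100
step 5 [5y] swap r/1=1061/47553: DF=(1 − 1061/47553·(0.995700+0.979700+0.953900+0.932100))/(1+1061/47553) = 8939/10000 ≈ 0.893900
step 6 [6y] zero: DF = P = 8541/10000 ≈ 0.854100
step 7 [7y] bond c/1=9/200: DF=(2234739/2000000 − 9/200·(0.995700+0.979700+0.953900+0.932100+0.893900+0.854100))/(1+9/200) = 8277/10000 ≈ 0.827700
step 8 [8y] zero: DF = P = 497/625 ≈ 0.795200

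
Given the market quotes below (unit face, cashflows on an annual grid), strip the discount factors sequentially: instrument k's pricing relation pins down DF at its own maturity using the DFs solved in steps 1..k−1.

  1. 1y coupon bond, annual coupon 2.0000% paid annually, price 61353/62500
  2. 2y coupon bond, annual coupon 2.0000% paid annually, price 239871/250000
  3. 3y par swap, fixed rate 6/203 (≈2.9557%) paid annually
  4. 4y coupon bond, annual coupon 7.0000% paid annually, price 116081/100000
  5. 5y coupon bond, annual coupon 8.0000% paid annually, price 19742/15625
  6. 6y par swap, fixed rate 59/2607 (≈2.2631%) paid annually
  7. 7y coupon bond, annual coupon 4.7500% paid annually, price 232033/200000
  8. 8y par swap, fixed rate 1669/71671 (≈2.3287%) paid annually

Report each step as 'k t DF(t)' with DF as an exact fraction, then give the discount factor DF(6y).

1 1 1203/1250
2 2 4609/5000
3 3 2293/2500
4 4 1127/1250
5 5 2239/2500
6 6 8761/10000
7 7 8593/10000
8 8 8331/10000
DF(6y) = 8761/10000 ≈ 0.876100

step 1 [1y] bond c/1=1/50: DF=(61353/62500 − 1/50·(0))/(1+1/50) = 1203/1250 ≈ 0.962400
step 2 [2y] bond c/1=1/50: DF=(239871/250000 − 1/50·(0.962400))/(1+1/50) = 4609/5000 ≈ 0.921800
step 3 [3y] swap r/1=6/203: DF=(1 − 6/203·(0.962400+0.921800))/(1+6/203) = 2293/2500 ≈ 0.917200
step 4 [4y] bond c/1=7/100: DF=(116081/100000 − 7/100·(0.962400+0.921800+0.917200))/(1+7/100) = 1127/1250 ≈ 0.901600
step 5 [5y] bond c/1=2/25: DF=(19742/15625 − 2/25·(0.962400+0.921800+0.917200+0.901600))/(1+2/25) = 2239/2500 ≈ 0.895600
step 6 [6y] swap r/1=59/2607: DF=(1 − 59/2607·(0.962400+0.921800+0.917200+0.901600+0.895600))/(1+59/2607) = 8761/10000 ≈ 0.876100
step 7 [7y] bond c/1=19/400: DF=(232033/200000 − 19/400·(0.962400+0.921800+0.917200+0.901600+0.895600+0.876100))/(1+19/400) = 8593/10000 ≈ 0.859300
step 8 [8y] swap r/1=1669/71671: DF=(1 − 1669/71671·(0.962400+0.921800+0.917200+0.901600+0.895600+0.876100+0.859300))/(1+1669/71671) = 8331/10000 ≈ 0.833100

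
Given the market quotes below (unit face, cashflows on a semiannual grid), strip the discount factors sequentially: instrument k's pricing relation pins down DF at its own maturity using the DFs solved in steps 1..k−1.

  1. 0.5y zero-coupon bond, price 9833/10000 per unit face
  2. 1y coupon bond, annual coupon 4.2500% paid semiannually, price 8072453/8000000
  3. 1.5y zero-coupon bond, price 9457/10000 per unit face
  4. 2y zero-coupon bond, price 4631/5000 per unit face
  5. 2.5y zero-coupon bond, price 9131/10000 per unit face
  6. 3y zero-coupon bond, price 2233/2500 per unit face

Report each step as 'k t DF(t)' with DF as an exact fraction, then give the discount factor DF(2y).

1 1/2 9833/10000
2 1 2419/2500
3 3/2 9457/10000
4 2 4631/5000
5 5/2 9131/10000
6 3 2233/2500
DF(2y) = 4631/5000 ≈ 0.926200

step 1 [0.5y] zero: DF = P = 9833/10000 ≈ 0.983300
step 2 [1y] bond c/2=17/800: DF=(8072453/8000000 − 17/800·(0.983300))/(1+17/800) = 2419/2500 ≈ 0.967600
step 3 [1.5y] zero: DF = P = 9457/10000 ≈ 0.945700
step 4 [2y] zero: DF = P = 4631/5000 ≈ 0.926200
step 5 [2.5y] zero: DF = P = 9131/10000 ≈ 0.913100
step 6 [3y] zero: DF = P = 2233/2500 ≈ 0.893200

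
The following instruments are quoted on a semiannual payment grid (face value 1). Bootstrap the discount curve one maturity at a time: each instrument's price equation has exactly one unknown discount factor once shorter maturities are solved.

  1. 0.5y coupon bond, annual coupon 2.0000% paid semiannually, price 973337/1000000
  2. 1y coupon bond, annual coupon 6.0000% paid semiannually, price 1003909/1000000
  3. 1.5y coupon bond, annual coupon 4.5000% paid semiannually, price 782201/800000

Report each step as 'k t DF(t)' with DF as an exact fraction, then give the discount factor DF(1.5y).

step 1 [0.5y] bond c/2=1/100: DF=(973337/1000000 − 1/100·(0))/(1+1/100) = 9637/10000 ≈ 0.963700
step 2 [1y] bond c/2=3/100: DF=(1003909/1000000 − 3/100·(0.963700))/(1+3/100) = 4733/5000 ≈ 0.946600
step 3 [1.5y] bond c/2=9/400: DF=(782201/800000 − 9/400·(0.963700+0.946600))/(1+9/400) = 4571/5000 ≈ 0.914200

1 1/2 9637/10000
2 1 4733/5000
3 3/2 4571/5000
DF(1.5y) = 4571/5000 ≈ 0.914200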